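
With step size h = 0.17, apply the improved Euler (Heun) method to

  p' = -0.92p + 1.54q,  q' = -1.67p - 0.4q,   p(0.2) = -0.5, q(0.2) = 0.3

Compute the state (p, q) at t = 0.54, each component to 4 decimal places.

Heun on (p,q): k1 = f(t_n, state_n); k2 = f(t_n + h, state_n + h·k1); state_{n+1} = state_n + (h/2)·(k1 + k2).
0.200000: (-0.500000, 0.300000)
  k1 = (0.922000, 0.715000)
  predictor → (-0.343260, 0.421550)
  k2 = (0.964986, 0.404624)
  → (-0.339606, 0.395168)
0.370000: (-0.339606, 0.395168)
  k1 = (0.920996, 0.409075)
  predictor → (-0.183037, 0.464711)
  k2 = (0.884048, 0.119787)
  → (-0.186177, 0.440121)
(p(0.54), q(0.54)) ≈ (-0.1862, 0.4401)

-0.1862, 0.4401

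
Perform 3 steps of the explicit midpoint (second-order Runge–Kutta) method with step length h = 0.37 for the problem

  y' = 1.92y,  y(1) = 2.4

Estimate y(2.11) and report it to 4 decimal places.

Midpoint: k1 = f(x_n, y_n); k2 = f(x_n + h/2, y_n + (h/2)·k1); y_{n+1} = y_n + h·k2.
x=1.000000, y=2.400000:
  k1 = f(1.000000, 2.400000) = 4.608000
  k2 = f(1.185000, 3.252480) = 6.244762
  y ← 2.400000 + 0.37·6.244762 = 4.710562
x=1.370000, y=4.710562:
  k1 = f(1.370000, 4.710562) = 9.044279
  k2 = f(1.555000, 6.383753) = 12.256806
  y ← 4.710562 + 0.37·12.256806 = 9.245580
x=1.740000, y=9.245580:
  k1 = f(1.740000, 9.245580) = 17.751514
  k2 = f(1.925000, 12.529610) = 24.056852
  y ← 9.245580 + 0.37·24.056852 = 18.146615
y(2.11) ≈ 18.1466

18.1466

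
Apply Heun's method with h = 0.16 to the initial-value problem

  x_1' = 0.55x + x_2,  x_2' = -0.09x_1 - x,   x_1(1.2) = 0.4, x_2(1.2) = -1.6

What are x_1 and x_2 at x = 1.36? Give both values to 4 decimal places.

Heun on (x_1,x_2): k1 = f(x_n, state_n); k2 = f(x_n + h, state_n + h·k1); state_{n+1} = state_n + (h/2)·(k1 + k2).
1.200000: (0.400000, -1.600000)
  k1 = (-0.940000, -1.236000)
  predictor → (0.249600, -1.797760)
  k2 = (-1.049760, -1.382464)
  → (0.240819, -1.809477)
(x_1(1.36), x_2(1.36)) ≈ (0.2408, -1.8095)

0.2408, -1.8095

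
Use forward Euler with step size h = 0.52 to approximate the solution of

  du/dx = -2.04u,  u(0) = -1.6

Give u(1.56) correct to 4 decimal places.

0.0004

Euler: u_{n+1} = u_n + h·f(x_n, u_n).
x=0.000000, u=-1.600000: f=3.264000 → u ← -1.600000 + 0.52·3.264000 = 0.097280
x=0.520000, u=0.097280: f=-0.198451 → u ← 0.097280 + 0.52·(-0.198451) = -0.005915
x=1.040000, u=-0.005915: f=0.012066 → u ← -0.005915 + 0.52·0.012066 = 0.000360
u(1.56) ≈ 0.0004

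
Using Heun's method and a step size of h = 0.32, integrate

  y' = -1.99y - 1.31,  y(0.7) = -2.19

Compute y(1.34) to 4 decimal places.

-1.1489

Heun: k1 = f(x_n, y_n); k2 = f(x_n + h, y_n + h·k1); y_{n+1} = y_n + (h/2)·(k1 + k2).
x=0.700000, y=-2.190000:
  k1 = f(0.700000, -2.190000) = 3.048100
  k2 = f(1.020000, -1.214608) = 1.107070
  y ← -2.190000 + (0.32/2)·(3.048100 + 1.107070) = -1.525173
x=1.020000, y=-1.525173:
  k1 = f(1.020000, -1.525173) = 1.725094
  k2 = f(1.340000, -0.973143) = 0.626554
  y ← -1.525173 + (0.32/2)·(1.725094 + 0.626554) = -1.148909
y(1.34) ≈ -1.1489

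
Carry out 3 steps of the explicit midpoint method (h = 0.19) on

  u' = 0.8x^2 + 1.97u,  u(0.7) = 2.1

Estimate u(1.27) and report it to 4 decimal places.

7.0456

Midpoint: k1 = f(x_n, u_n); k2 = f(x_n + h/2, u_n + (h/2)·k1); u_{n+1} = u_n + h·k2.
x=0.700000, u=2.100000:
  k1 = f(0.700000, 2.100000) = 4.529000
  k2 = f(0.795000, 2.530255) = 5.490222
  u ← 2.100000 + 0.19·5.490222 = 3.143142
x=0.890000, u=3.143142:
  k1 = f(0.890000, 3.143142) = 6.825670
  k2 = f(0.985000, 3.791581) = 8.245594
  u ← 3.143142 + 0.19·8.245594 = 4.709805
x=1.080000, u=4.709805:
  k1 = f(1.080000, 4.709805) = 10.211436
  k2 = f(1.175000, 5.679892) = 12.293886
  u ← 4.709805 + 0.19·12.293886 = 7.045644
u(1.27) ≈ 7.0456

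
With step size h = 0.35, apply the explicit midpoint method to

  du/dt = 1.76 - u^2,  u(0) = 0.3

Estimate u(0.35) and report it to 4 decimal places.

Midpoint: k1 = f(t_n, u_n); k2 = f(t_n + h/2, u_n + (h/2)·k1); u_{n+1} = u_n + h·k2.
t=0.000000, u=0.300000:
  k1 = f(0.000000, 0.300000) = 1.670000
  k2 = f(0.175000, 0.592250) = 1.409240
  u ← 0.300000 + 0.35·1.409240 = 0.793234
u(0.35) ≈ 0.7932

0.7932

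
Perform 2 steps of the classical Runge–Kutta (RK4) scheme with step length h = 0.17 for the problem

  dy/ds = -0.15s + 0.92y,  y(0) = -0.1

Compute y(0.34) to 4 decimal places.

RK4: k1 = f(s_n, y_n); k2 = f(s_n + h/2, y_n + (h/2)·k1); k3 = f(s_n + h/2, y_n + (h/2)·k2); k4 = f(s_n + h, y_n + h·k3); y_{n+1} = y_n + (h/6)·(k1 + 2k2 + 2k3 + k4).
s=0.000000, y=-0.100000:
  k1 = f(0.000000, -0.100000) = -0.092000
  k2 = f(0.085000, -0.107820) = -0.111944
  k3 = f(0.085000, -0.109515) = -0.113504
  k4 = f(0.170000, -0.119296) = -0.135252
  y ← -0.100000 + (0.17/6)·(k1 + 2k2 + 2k3 + k4) = -0.119214
s=0.170000, y=-0.119214:
  k1 = f(0.170000, -0.119214) = -0.135177
  k2 = f(0.255000, -0.130704) = -0.158498
  k3 = f(0.255000, -0.132687) = -0.160322
  k4 = f(0.340000, -0.146469) = -0.185751
  y ← -0.119214 + (0.17/6)·(k1 + 2k2 + 2k3 + k4) = -0.146374
y(0.34) ≈ -0.1464

-0.1464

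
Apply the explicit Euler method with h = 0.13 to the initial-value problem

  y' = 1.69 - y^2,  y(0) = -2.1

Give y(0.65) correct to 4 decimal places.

-10.0013

Euler: y_{n+1} = y_n + h·f(t_n, y_n).
t=0.000000, y=-2.100000: f=-2.720000 → y ← -2.100000 + 0.13·(-2.720000) = -2.453600
t=0.130000, y=-2.453600: f=-4.330153 → y ← -2.453600 + 0.13·(-4.330153) = -3.016520
t=0.260000, y=-3.016520: f=-7.409392 → y ← -3.016520 + 0.13·(-7.409392) = -3.979741
t=0.390000, y=-3.979741: f=-14.148337 → y ← -3.979741 + 0.13·(-14.148337) = -5.819025
t=0.520000, y=-5.819025: f=-32.171049 → y ← -5.819025 + 0.13·(-32.171049) = -10.001261
y(0.65) ≈ -10.0013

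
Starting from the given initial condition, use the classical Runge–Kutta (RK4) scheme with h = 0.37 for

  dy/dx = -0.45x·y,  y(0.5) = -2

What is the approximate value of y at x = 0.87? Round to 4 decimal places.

-1.7844

RK4: k1 = f(x_n, y_n); k2 = f(x_n + h/2, y_n + (h/2)·k1); k3 = f(x_n + h/2, y_n + (h/2)·k2); k4 = f(x_n + h, y_n + h·k3); y_{n+1} = y_n + (h/6)·(k1 + 2k2 + 2k3 + k4).
x=0.500000, y=-2.000000:
  k1 = f(0.500000, -2.000000) = 0.450000
  k2 = f(0.685000, -1.916750) = 0.590838
  k3 = f(0.685000, -1.890695) = 0.582807
  k4 = f(0.870000, -1.784362) = 0.698578
  y ← -2.000000 + (0.37/6)·(k1 + 2k2 + 2k3 + k4) = -1.784422
y(0.87) ≈ -1.7844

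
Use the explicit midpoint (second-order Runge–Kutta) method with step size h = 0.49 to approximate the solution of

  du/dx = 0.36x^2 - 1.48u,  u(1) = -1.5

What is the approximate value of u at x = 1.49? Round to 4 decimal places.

-0.5972

Midpoint: k1 = f(x_n, u_n); k2 = f(x_n + h/2, u_n + (h/2)·k1); u_{n+1} = u_n + h·k2.
x=1.000000, u=-1.500000:
  k1 = f(1.000000, -1.500000) = 2.580000
  k2 = f(1.245000, -0.867900) = 1.842501
  u ← -1.500000 + 0.49·1.842501 = -0.597175
u(1.49) ≈ -0.5972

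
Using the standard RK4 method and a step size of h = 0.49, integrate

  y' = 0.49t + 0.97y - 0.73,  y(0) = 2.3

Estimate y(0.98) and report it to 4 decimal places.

RK4: k1 = f(t_n, y_n); k2 = f(t_n + h/2, y_n + (h/2)·k1); k3 = f(t_n + h/2, y_n + (h/2)·k2); k4 = f(t_n + h, y_n + h·k3); y_{n+1} = y_n + (h/6)·(k1 + 2k2 + 2k3 + k4).
t=0.000000, y=2.300000:
  k1 = f(0.000000, 2.300000) = 1.501000
  k2 = f(0.245000, 2.667745) = 1.977763
  k3 = f(0.245000, 2.784552) = 2.091065
  k4 = f(0.490000, 3.324622) = 2.734983
  y ← 2.300000 + (0.49/6)·(k1 + 2k2 + 2k3 + k4) = 3.310514
t=0.490000, y=3.310514:
  k1 = f(0.490000, 3.310514) = 2.721298
  k2 = f(0.735000, 3.977232) = 3.488065
  k3 = f(0.735000, 4.165090) = 3.670287
  k4 = f(0.980000, 5.108955) = 4.705886
  y ← 3.310514 + (0.49/6)·(k1 + 2k2 + 2k3 + k4) = 5.086265
y(0.98) ≈ 5.0863

5.0863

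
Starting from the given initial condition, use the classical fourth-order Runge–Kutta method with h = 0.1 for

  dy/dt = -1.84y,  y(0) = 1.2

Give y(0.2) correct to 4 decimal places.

RK4: k1 = f(t_n, y_n); k2 = f(t_n + h/2, y_n + (h/2)·k1); k3 = f(t_n + h/2, y_n + (h/2)·k2); k4 = f(t_n + h, y_n + h·k3); y_{n+1} = y_n + (h/6)·(k1 + 2k2 + 2k3 + k4).
t=0.000000, y=1.200000:
  k1 = f(0.000000, 1.200000) = -2.208000
  k2 = f(0.050000, 1.089600) = -2.004864
  k3 = f(0.050000, 1.099757) = -2.023553
  k4 = f(0.100000, 0.997645) = -1.835666
  y ← 1.200000 + (0.1/6)·(k1 + 2k2 + 2k3 + k4) = 0.998325
t=0.100000, y=0.998325:
  k1 = f(0.100000, 0.998325) = -1.836918
  k2 = f(0.150000, 0.906479) = -1.667922
  k3 = f(0.150000, 0.914929) = -1.683469
  k4 = f(0.200000, 0.829978) = -1.527160
  y ← 0.998325 + (0.1/6)·(k1 + 2k2 + 2k3 + k4) = 0.830544
y(0.2) ≈ 0.8305

0.8305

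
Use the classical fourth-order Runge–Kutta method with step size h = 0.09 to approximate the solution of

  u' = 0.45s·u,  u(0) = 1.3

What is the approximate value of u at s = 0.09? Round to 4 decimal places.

1.3024

RK4: k1 = f(s_n, u_n); k2 = f(s_n + h/2, u_n + (h/2)·k1); k3 = f(s_n + h/2, u_n + (h/2)·k2); k4 = f(s_n + h, u_n + h·k3); u_{n+1} = u_n + (h/6)·(k1 + 2k2 + 2k3 + k4).
s=0.000000, u=1.300000:
  k1 = f(0.000000, 1.300000) = 0.000000
  k2 = f(0.045000, 1.300000) = 0.026325
  k3 = f(0.045000, 1.301185) = 0.026349
  k4 = f(0.090000, 1.302371) = 0.052746
  u ← 1.300000 + (0.09/6)·(k1 + 2k2 + 2k3 + k4) = 1.302371
u(0.09) ≈ 1.3024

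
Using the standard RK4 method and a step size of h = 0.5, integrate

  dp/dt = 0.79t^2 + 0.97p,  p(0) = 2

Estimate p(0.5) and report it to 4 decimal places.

RK4: k1 = f(t_n, p_n); k2 = f(t_n + h/2, p_n + (h/2)·k1); k3 = f(t_n + h/2, p_n + (h/2)·k2); k4 = f(t_n + h, p_n + h·k3); p_{n+1} = p_n + (h/6)·(k1 + 2k2 + 2k3 + k4).
t=0.000000, p=2.000000:
  k1 = f(0.000000, 2.000000) = 1.940000
  k2 = f(0.250000, 2.485000) = 2.459825
  k3 = f(0.250000, 2.614956) = 2.585883
  k4 = f(0.500000, 3.292941) = 3.391653
  p ← 2.000000 + (0.5/6)·(k1 + 2k2 + 2k3 + k4) = 3.285256
p(0.5) ≈ 3.2853

3.2853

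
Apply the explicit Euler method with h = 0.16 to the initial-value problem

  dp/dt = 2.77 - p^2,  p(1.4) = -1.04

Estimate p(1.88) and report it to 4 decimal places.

Euler: p_{n+1} = p_n + h·f(t_n, p_n).
t=1.400000, p=-1.040000: f=1.688400 → p ← -1.040000 + 0.16·1.688400 = -0.769856
t=1.560000, p=-0.769856: f=2.177322 → p ← -0.769856 + 0.16·2.177322 = -0.421485
t=1.720000, p=-0.421485: f=2.592351 → p ← -0.421485 + 0.16·2.592351 = -0.006708
p(1.88) ≈ -0.0067

-0.0067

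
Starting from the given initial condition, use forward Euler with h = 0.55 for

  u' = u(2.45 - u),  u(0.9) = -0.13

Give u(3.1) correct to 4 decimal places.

-7.8560

Euler: u_{n+1} = u_n + h·f(x_n, u_n).
x=0.900000, u=-0.130000: f=-0.335400 → u ← -0.130000 + 0.55·(-0.335400) = -0.314470
x=1.450000, u=-0.314470: f=-0.869343 → u ← -0.314470 + 0.55·(-0.869343) = -0.792609
x=2.000000, u=-0.792609: f=-2.570119 → u ← -0.792609 + 0.55·(-2.570119) = -2.206174
x=2.550000, u=-2.206174: f=-10.272332 → u ← -2.206174 + 0.55·(-10.272332) = -7.855957
u(3.1) ≈ -7.8560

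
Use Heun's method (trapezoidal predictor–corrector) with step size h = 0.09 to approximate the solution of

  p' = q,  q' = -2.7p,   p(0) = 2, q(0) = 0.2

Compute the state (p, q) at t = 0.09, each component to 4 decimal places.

1.9961, -0.2882

Heun on (p,q): k1 = f(t_n, state_n); k2 = f(t_n + h, state_n + h·k1); state_{n+1} = state_n + (h/2)·(k1 + k2).
0.000000: (2.000000, 0.200000)
  k1 = (0.200000, -5.400000)
  predictor → (2.018000, -0.286000)
  k2 = (-0.286000, -5.448600)
  → (1.996130, -0.288187)
(p(0.09), q(0.09)) ≈ (1.9961, -0.2882)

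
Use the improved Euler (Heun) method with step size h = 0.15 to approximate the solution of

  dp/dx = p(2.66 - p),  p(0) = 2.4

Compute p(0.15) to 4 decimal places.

Heun: k1 = f(x_n, p_n); k2 = f(x_n + h, p_n + h·k1); p_{n+1} = p_n + (h/2)·(k1 + k2).
x=0.000000, p=2.400000:
  k1 = f(0.000000, 2.400000) = 0.624000
  k2 = f(0.150000, 2.493600) = 0.414935
  p ← 2.400000 + (0.15/2)·(0.624000 + 0.414935) = 2.477920
p(0.15) ≈ 2.4779

2.4779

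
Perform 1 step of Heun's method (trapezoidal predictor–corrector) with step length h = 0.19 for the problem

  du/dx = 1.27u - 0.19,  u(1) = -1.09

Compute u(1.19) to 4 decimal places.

-1.4252

Heun: k1 = f(x_n, u_n); k2 = f(x_n + h, u_n + h·k1); u_{n+1} = u_n + (h/2)·(k1 + k2).
x=1.000000, u=-1.090000:
  k1 = f(1.000000, -1.090000) = -1.574300
  k2 = f(1.190000, -1.389117) = -1.954179
  u ← -1.090000 + (0.19/2)·(-1.574300 + (-1.954179)) = -1.425205
u(1.19) ≈ -1.4252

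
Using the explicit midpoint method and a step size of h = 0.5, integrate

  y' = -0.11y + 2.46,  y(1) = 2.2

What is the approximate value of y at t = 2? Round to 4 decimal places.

Midpoint: k1 = f(t_n, y_n); k2 = f(t_n + h/2, y_n + (h/2)·k1); y_{n+1} = y_n + h·k2.
t=1.000000, y=2.200000:
  k1 = f(1.000000, 2.200000) = 2.218000
  k2 = f(1.250000, 2.754500) = 2.157005
  y ← 2.200000 + 0.5·2.157005 = 3.278503
t=1.500000, y=3.278503:
  k1 = f(1.500000, 3.278503) = 2.099365
  k2 = f(1.750000, 3.803344) = 2.041632
  y ← 3.278503 + 0.5·2.041632 = 4.299319
y(2) ≈ 4.2993

4.2993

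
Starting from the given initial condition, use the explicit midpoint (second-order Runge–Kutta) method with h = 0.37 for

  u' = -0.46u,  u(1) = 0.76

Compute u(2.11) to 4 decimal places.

0.4574

Midpoint: k1 = f(x_n, u_n); k2 = f(x_n + h/2, u_n + (h/2)·k1); u_{n+1} = u_n + h·k2.
x=1.000000, u=0.760000:
  k1 = f(1.000000, 0.760000) = -0.349600
  k2 = f(1.185000, 0.695324) = -0.319849
  u ← 0.760000 + 0.37·(-0.319849) = 0.641656
x=1.370000, u=0.641656:
  k1 = f(1.370000, 0.641656) = -0.295162
  k2 = f(1.555000, 0.587051) = -0.270043
  u ← 0.641656 + 0.37·(-0.270043) = 0.541740
x=1.740000, u=0.541740:
  k1 = f(1.740000, 0.541740) = -0.249200
  k2 = f(1.925000, 0.495638) = -0.227993
  u ← 0.541740 + 0.37·(-0.227993) = 0.457382
u(2.11) ≈ 0.4574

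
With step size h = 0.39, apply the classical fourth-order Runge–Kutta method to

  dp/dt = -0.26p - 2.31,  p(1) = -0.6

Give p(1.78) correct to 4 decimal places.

-2.1207

RK4: k1 = f(t_n, p_n); k2 = f(t_n + h/2, p_n + (h/2)·k1); k3 = f(t_n + h/2, p_n + (h/2)·k2); k4 = f(t_n + h, p_n + h·k3); p_{n+1} = p_n + (h/6)·(k1 + 2k2 + 2k3 + k4).
t=1.000000, p=-0.600000:
  k1 = f(1.000000, -0.600000) = -2.154000
  k2 = f(1.195000, -1.020030) = -2.044792
  k3 = f(1.195000, -0.998734) = -2.050329
  k4 = f(1.390000, -1.399628) = -1.946097
  p ← -0.600000 + (0.39/6)·(k1 + 2k2 + 2k3 + k4) = -1.398872
t=1.390000, p=-1.398872:
  k1 = f(1.390000, -1.398872) = -1.946293
  k2 = f(1.585000, -1.778399) = -1.847616
  k3 = f(1.585000, -1.759157) = -1.852619
  k4 = f(1.780000, -2.121394) = -1.758438
  p ← -1.398872 + (0.39/6)·(k1 + 2k2 + 2k3 + k4) = -2.120710
p(1.78) ≈ -2.1207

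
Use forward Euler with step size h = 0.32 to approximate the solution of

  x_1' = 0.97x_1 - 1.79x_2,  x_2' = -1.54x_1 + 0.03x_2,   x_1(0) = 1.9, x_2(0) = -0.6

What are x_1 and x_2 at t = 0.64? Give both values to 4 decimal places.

Euler on (x_1,x_2): x_1_{n+1} = x_1_n + h·x_1', x_2_{n+1} = x_2_n + h·x_2'.
0.000000: (1.900000, -0.600000); f=(2.917000, -2.944000) → (2.833440, -1.542080)
0.320000: (2.833440, -1.542080); f=(5.508760, -4.409760) → (4.596243, -2.953203)
(x_1(0.64), x_2(0.64)) ≈ (4.5962, -2.9532)

4.5962, -2.9532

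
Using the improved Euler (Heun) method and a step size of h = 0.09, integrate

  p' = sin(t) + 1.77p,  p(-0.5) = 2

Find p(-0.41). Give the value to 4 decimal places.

2.3010

Heun: k1 = f(t_n, p_n); k2 = f(t_n + h, p_n + h·k1); p_{n+1} = p_n + (h/2)·(k1 + k2).
t=-0.500000, p=2.000000:
  k1 = f(-0.500000, 2.000000) = 3.060574
  k2 = f(-0.410000, 2.275452) = 3.628940
  p ← 2.000000 + (0.09/2)·(3.060574 + 3.628940) = 2.301028
p(-0.41) ≈ 2.3010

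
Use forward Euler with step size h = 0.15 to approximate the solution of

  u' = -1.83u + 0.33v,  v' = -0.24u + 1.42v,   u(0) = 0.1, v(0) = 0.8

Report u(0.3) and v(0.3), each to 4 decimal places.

Euler on (u,v): u_{n+1} = u_n + h·u', v_{n+1} = v_n + h·v'.
0.000000: (0.100000, 0.800000); f=(0.081000, 1.112000) → (0.112150, 0.966800)
0.150000: (0.112150, 0.966800); f=(0.113809, 1.345940) → (0.129221, 1.168691)
(u(0.3), v(0.3)) ≈ (0.1292, 1.1687)

0.1292, 1.1687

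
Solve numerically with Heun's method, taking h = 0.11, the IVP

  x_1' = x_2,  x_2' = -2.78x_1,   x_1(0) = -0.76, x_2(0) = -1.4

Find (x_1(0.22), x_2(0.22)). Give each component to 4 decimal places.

Heun on (x_1,x_2): k1 = f(t_n, state_n); k2 = f(t_n + h, state_n + h·k1); state_{n+1} = state_n + (h/2)·(k1 + k2).
0.000000: (-0.760000, -1.400000)
  k1 = (-1.400000, 2.112800)
  predictor → (-0.914000, -1.167592)
  k2 = (-1.167592, 2.540920)
  → (-0.901218, -1.144045)
0.110000: (-0.901218, -1.144045)
  k1 = (-1.144045, 2.505385)
  predictor → (-1.027063, -0.868453)
  k2 = (-0.868453, 2.855234)
  → (-1.011905, -0.849211)
(x_1(0.22), x_2(0.22)) ≈ (-1.0119, -0.8492)

-1.0119, -0.8492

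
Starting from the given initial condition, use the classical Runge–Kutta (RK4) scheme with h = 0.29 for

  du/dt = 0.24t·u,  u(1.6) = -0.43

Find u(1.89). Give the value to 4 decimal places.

-0.4855

RK4: k1 = f(t_n, u_n); k2 = f(t_n + h/2, u_n + (h/2)·k1); k3 = f(t_n + h/2, u_n + (h/2)·k2); k4 = f(t_n + h, u_n + h·k3); u_{n+1} = u_n + (h/6)·(k1 + 2k2 + 2k3 + k4).
t=1.600000, u=-0.430000:
  k1 = f(1.600000, -0.430000) = -0.165120
  k2 = f(1.745000, -0.453942) = -0.190111
  k3 = f(1.745000, -0.457566) = -0.191629
  k4 = f(1.890000, -0.485572) = -0.220256
  u ← -0.430000 + (0.29/6)·(k1 + 2k2 + 2k3 + k4) = -0.485528
u(1.89) ≈ -0.4855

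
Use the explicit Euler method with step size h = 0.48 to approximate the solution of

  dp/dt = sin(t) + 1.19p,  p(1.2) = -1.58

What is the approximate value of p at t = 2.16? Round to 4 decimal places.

Euler: p_{n+1} = p_n + h·f(t_n, p_n).
t=1.200000, p=-1.580000: f=-0.948161 → p ← -1.580000 + 0.48·(-0.948161) = -2.035117
t=1.680000, p=-2.035117: f=-1.427746 → p ← -2.035117 + 0.48·(-1.427746) = -2.720435
p(2.16) ≈ -2.7204

-2.7204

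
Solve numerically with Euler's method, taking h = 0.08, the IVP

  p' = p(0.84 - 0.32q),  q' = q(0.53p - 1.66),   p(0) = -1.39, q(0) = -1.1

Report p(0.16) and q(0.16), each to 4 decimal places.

-1.6595, -0.7136

Euler on (p,q): p_{n+1} = p_n + h·p', q_{n+1} = q_n + h·q'.
0.000000: (-1.390000, -1.100000); f=(-1.656880, 2.636370) → (-1.522550, -0.889090)
0.080000: (-1.522550, -0.889090); f=(-1.712122, 2.193343) → (-1.659520, -0.713623)
(p(0.16), q(0.16)) ≈ (-1.6595, -0.7136)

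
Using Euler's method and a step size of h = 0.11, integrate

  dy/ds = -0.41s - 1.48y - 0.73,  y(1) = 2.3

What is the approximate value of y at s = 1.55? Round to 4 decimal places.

Euler: y_{n+1} = y_n + h·f(s_n, y_n).
s=1.000000, y=2.300000: f=-4.544000 → y ← 2.300000 + 0.11·(-4.544000) = 1.800160
s=1.110000, y=1.800160: f=-3.849337 → y ← 1.800160 + 0.11·(-3.849337) = 1.376733
s=1.220000, y=1.376733: f=-3.267765 → y ← 1.376733 + 0.11·(-3.267765) = 1.017279
s=1.330000, y=1.017279: f=-2.780873 → y ← 1.017279 + 0.11·(-2.780873) = 0.711383
s=1.440000, y=0.711383: f=-2.373247 → y ← 0.711383 + 0.11·(-2.373247) = 0.450326
y(1.55) ≈ 0.4503

0.4503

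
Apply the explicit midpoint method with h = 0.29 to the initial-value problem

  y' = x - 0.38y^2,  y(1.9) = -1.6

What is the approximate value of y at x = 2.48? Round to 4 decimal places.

-0.6792

Midpoint: k1 = f(x_n, y_n); k2 = f(x_n + h/2, y_n + (h/2)·k1); y_{n+1} = y_n + h·k2.
x=1.900000, y=-1.600000:
  k1 = f(1.900000, -1.600000) = 0.927200
  k2 = f(2.045000, -1.465556) = 1.228815
  y ← -1.600000 + 0.29·1.228815 = -1.243644
x=2.190000, y=-1.243644:
  k1 = f(2.190000, -1.243644) = 1.602273
  k2 = f(2.335000, -1.011314) = 1.946353
  y ← -1.243644 + 0.29·1.946353 = -0.679201
y(2.48) ≈ -0.6792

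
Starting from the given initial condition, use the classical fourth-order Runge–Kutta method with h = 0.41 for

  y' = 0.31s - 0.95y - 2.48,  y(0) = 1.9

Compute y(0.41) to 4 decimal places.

0.4682

RK4: k1 = f(s_n, y_n); k2 = f(s_n + h/2, y_n + (h/2)·k1); k3 = f(s_n + h/2, y_n + (h/2)·k2); k4 = f(s_n + h, y_n + h·k3); y_{n+1} = y_n + (h/6)·(k1 + 2k2 + 2k3 + k4).
s=0.000000, y=1.900000:
  k1 = f(0.000000, 1.900000) = -4.285000
  k2 = f(0.205000, 1.021575) = -3.386946
  k3 = f(0.205000, 1.205676) = -3.561842
  k4 = f(0.410000, 0.439645) = -2.770562
  y ← 1.900000 + (0.41/6)·(k1 + 2k2 + 2k3 + k4) = 0.468202
y(0.41) ≈ 0.4682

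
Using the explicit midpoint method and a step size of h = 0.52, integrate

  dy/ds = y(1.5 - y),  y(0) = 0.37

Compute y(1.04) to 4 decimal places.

0.9166

Midpoint: k1 = f(s_n, y_n); k2 = f(s_n + h/2, y_n + (h/2)·k1); y_{n+1} = y_n + h·k2.
s=0.000000, y=0.370000:
  k1 = f(0.000000, 0.370000) = 0.418100
  k2 = f(0.260000, 0.478706) = 0.488900
  y ← 0.370000 + 0.52·0.488900 = 0.624228
s=0.520000, y=0.624228:
  k1 = f(0.520000, 0.624228) = 0.546681
  k2 = f(0.780000, 0.766365) = 0.562232
  y ← 0.624228 + 0.52·0.562232 = 0.916589
y(1.04) ≈ 0.9166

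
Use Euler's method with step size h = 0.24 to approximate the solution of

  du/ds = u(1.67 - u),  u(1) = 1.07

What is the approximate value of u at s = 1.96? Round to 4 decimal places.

Euler: u_{n+1} = u_n + h·f(s_n, u_n).
s=1.000000, u=1.070000: f=0.642000 → u ← 1.070000 + 0.24·0.642000 = 1.224080
s=1.240000, u=1.224080: f=0.545842 → u ← 1.224080 + 0.24·0.545842 = 1.355082
s=1.480000, u=1.355082: f=0.426740 → u ← 1.355082 + 0.24·0.426740 = 1.457500
s=1.720000, u=1.457500: f=0.309719 → u ← 1.457500 + 0.24·0.309719 = 1.531832
u(1.96) ≈ 1.5318

1.5318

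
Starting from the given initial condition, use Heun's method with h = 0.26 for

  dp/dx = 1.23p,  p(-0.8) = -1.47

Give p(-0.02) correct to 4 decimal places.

Heun: k1 = f(x_n, p_n); k2 = f(x_n + h, p_n + h·k1); p_{n+1} = p_n + (h/2)·(k1 + k2).
x=-0.800000, p=-1.470000:
  k1 = f(-0.800000, -1.470000) = -1.808100
  k2 = f(-0.540000, -1.940106) = -2.386330
  p ← -1.470000 + (0.26/2)·(-1.808100 + (-2.386330)) = -2.015276
x=-0.540000, p=-2.015276:
  k1 = f(-0.540000, -2.015276) = -2.478789
  k2 = f(-0.280000, -2.659761) = -3.271506
  p ← -2.015276 + (0.26/2)·(-2.478789 + (-3.271506)) = -2.762814
x=-0.280000, p=-2.762814:
  k1 = f(-0.280000, -2.762814) = -3.398262
  k2 = f(-0.020000, -3.646362) = -4.485026
  p ← -2.762814 + (0.26/2)·(-3.398262 + (-4.485026)) = -3.787642
p(-0.02) ≈ -3.7876

-3.7876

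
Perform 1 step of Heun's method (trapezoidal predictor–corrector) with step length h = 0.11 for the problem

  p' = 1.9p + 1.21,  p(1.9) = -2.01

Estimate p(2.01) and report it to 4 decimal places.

Heun: k1 = f(x_n, p_n); k2 = f(x_n + h, p_n + h·k1); p_{n+1} = p_n + (h/2)·(k1 + k2).
x=1.900000, p=-2.010000:
  k1 = f(1.900000, -2.010000) = -2.609000
  k2 = f(2.010000, -2.296990) = -3.154281
  p ← -2.010000 + (0.11/2)·(-2.609000 + (-3.154281)) = -2.326980
p(2.01) ≈ -2.3270

-2.3270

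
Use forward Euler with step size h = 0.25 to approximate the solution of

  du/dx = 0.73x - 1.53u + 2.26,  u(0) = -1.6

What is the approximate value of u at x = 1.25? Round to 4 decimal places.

1.5134

Euler: u_{n+1} = u_n + h·f(x_n, u_n).
x=0.000000, u=-1.600000: f=4.708000 → u ← -1.600000 + 0.25·4.708000 = -0.423000
x=0.250000, u=-0.423000: f=3.089690 → u ← -0.423000 + 0.25·3.089690 = 0.349422
x=0.500000, u=0.349422: f=2.090384 → u ← 0.349422 + 0.25·2.090384 = 0.872018
x=0.750000, u=0.872018: f=1.473312 → u ← 0.872018 + 0.25·1.473312 = 1.240346
x=1.000000, u=1.240346: f=1.092270 → u ← 1.240346 + 0.25·1.092270 = 1.513414
u(1.25) ≈ 1.5134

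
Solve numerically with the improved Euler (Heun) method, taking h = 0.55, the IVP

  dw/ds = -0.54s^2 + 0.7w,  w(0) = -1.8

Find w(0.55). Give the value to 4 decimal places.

-2.6713

Heun: k1 = f(s_n, w_n); k2 = f(s_n + h, w_n + h·k1); w_{n+1} = w_n + (h/2)·(k1 + k2).
s=0.000000, w=-1.800000:
  k1 = f(0.000000, -1.800000) = -1.260000
  k2 = f(0.550000, -2.493000) = -1.908450
  w ← -1.800000 + (0.55/2)·(-1.260000 + (-1.908450)) = -2.671324
w(0.55) ≈ -2.6713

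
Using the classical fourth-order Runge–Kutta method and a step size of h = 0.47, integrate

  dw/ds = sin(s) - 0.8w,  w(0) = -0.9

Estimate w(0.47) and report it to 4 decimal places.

-0.5220

RK4: k1 = f(s_n, w_n); k2 = f(s_n + h/2, w_n + (h/2)·k1); k3 = f(s_n + h/2, w_n + (h/2)·k2); k4 = f(s_n + h, w_n + h·k3); w_{n+1} = w_n + (h/6)·(k1 + 2k2 + 2k3 + k4).
s=0.000000, w=-0.900000:
  k1 = f(0.000000, -0.900000) = 0.720000
  k2 = f(0.235000, -0.730800) = 0.817483
  k3 = f(0.235000, -0.707891) = 0.799156
  k4 = f(0.470000, -0.524397) = 0.872404
  w ← -0.900000 + (0.47/6)·(k1 + 2k2 + 2k3 + k4) = -0.521988
w(0.47) ≈ -0.5220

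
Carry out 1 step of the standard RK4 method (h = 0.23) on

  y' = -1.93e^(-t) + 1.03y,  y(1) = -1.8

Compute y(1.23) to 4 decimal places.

RK4: k1 = f(t_n, y_n); k2 = f(t_n + h/2, y_n + (h/2)·k1); k3 = f(t_n + h/2, y_n + (h/2)·k2); k4 = f(t_n + h, y_n + h·k3); y_{n+1} = y_n + (h/6)·(k1 + 2k2 + 2k3 + k4).
t=1.000000, y=-1.800000:
  k1 = f(1.000000, -1.800000) = -2.564007
  k2 = f(1.115000, -2.094861) = -2.790583
  k3 = f(1.115000, -2.120917) = -2.817421
  k4 = f(1.230000, -2.448007) = -3.085572
  y ← -1.800000 + (0.23/6)·(k1 + 2k2 + 2k3 + k4) = -2.446514
y(1.23) ≈ -2.4465

-2.4465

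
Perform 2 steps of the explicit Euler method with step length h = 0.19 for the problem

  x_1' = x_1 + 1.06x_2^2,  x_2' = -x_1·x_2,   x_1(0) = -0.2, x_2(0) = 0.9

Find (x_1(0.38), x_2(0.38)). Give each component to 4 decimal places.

0.0867, 0.9475

Euler on (x_1,x_2): x_1_{n+1} = x_1_n + h·x_1', x_2_{n+1} = x_2_n + h·x_2'.
0.000000: (-0.200000, 0.900000); f=(0.658600, 0.180000) → (-0.074866, 0.934200)
0.190000: (-0.074866, 0.934200); f=(0.850227, 0.069940) → (0.086677, 0.947489)
(x_1(0.38), x_2(0.38)) ≈ (0.0867, 0.9475)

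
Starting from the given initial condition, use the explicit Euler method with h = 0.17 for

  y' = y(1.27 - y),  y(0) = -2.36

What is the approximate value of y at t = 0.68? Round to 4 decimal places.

-71.6431

Euler: y_{n+1} = y_n + h·f(t_n, y_n).
t=0.000000, y=-2.360000: f=-8.566800 → y ← -2.360000 + 0.17·(-8.566800) = -3.816356
t=0.170000, y=-3.816356: f=-19.411345 → y ← -3.816356 + 0.17·(-19.411345) = -7.116285
t=0.340000, y=-7.116285: f=-59.679189 → y ← -7.116285 + 0.17·(-59.679189) = -17.261747
t=0.510000, y=-17.261747: f=-319.890324 → y ← -17.261747 + 0.17·(-319.890324) = -71.643102
y(0.68) ≈ -71.6431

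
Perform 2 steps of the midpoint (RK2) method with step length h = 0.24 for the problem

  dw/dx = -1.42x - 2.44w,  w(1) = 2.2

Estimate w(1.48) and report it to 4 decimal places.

Midpoint: k1 = f(x_n, w_n); k2 = f(x_n + h/2, w_n + (h/2)·k1); w_{n+1} = w_n + h·k2.
x=1.000000, w=2.200000:
  k1 = f(1.000000, 2.200000) = -6.788000
  k2 = f(1.120000, 1.385440) = -4.970874
  w ← 2.200000 + 0.24·(-4.970874) = 1.006990
x=1.240000, w=1.006990:
  k1 = f(1.240000, 1.006990) = -4.217856
  k2 = f(1.360000, 0.500848) = -3.153268
  w ← 1.006990 + 0.24·(-3.153268) = 0.250206
w(1.48) ≈ 0.2502

0.2502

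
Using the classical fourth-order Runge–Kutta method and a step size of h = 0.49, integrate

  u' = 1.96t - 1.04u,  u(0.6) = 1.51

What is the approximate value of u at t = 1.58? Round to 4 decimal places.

RK4: k1 = f(t_n, u_n); k2 = f(t_n + h/2, u_n + (h/2)·k1); k3 = f(t_n + h/2, u_n + (h/2)·k2); k4 = f(t_n + h, u_n + h·k3); u_{n+1} = u_n + (h/6)·(k1 + 2k2 + 2k3 + k4).
t=0.600000, u=1.510000:
  k1 = f(0.600000, 1.510000) = -0.394400
  k2 = f(0.845000, 1.413372) = 0.186293
  k3 = f(0.845000, 1.555642) = 0.038333
  k4 = f(1.090000, 1.528783) = 0.546466
  u ← 1.510000 + (0.49/6)·(k1 + 2k2 + 2k3 + k4) = 1.559108
t=1.090000, u=1.559108:
  k1 = f(1.090000, 1.559108) = 0.514928
  k2 = f(1.335000, 1.685265) = 0.863924
  k3 = f(1.335000, 1.770769) = 0.775000
  k4 = f(1.580000, 1.938858) = 1.080388
  u ← 1.559108 + (0.49/6)·(k1 + 2k2 + 2k3 + k4) = 1.957083
u(1.58) ≈ 1.9571

1.9571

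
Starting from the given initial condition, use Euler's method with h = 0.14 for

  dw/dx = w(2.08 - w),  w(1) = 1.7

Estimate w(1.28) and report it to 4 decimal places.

1.8630

Euler: w_{n+1} = w_n + h·f(x_n, w_n).
x=1.000000, w=1.700000: f=0.646000 → w ← 1.700000 + 0.14·0.646000 = 1.790440
x=1.140000, w=1.790440: f=0.518440 → w ← 1.790440 + 0.14·0.518440 = 1.863022
w(1.28) ≈ 1.8630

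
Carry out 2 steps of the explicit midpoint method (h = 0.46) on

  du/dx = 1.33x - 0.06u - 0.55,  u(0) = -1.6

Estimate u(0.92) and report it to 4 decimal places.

Midpoint: k1 = f(x_n, u_n); k2 = f(x_n + h/2, u_n + (h/2)·k1); u_{n+1} = u_n + h·k2.
x=0.000000, u=-1.600000:
  k1 = f(0.000000, -1.600000) = -0.454000
  k2 = f(0.230000, -1.704420) = -0.141835
  u ← -1.600000 + 0.46·(-0.141835) = -1.665244
x=0.460000, u=-1.665244:
  k1 = f(0.460000, -1.665244) = 0.161715
  k2 = f(0.690000, -1.628050) = 0.465383
  u ← -1.665244 + 0.46·0.465383 = -1.451168
u(0.92) ≈ -1.4512

-1.4512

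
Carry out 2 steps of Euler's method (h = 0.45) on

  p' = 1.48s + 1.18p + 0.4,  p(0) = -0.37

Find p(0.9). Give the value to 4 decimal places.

-0.1120

Euler: p_{n+1} = p_n + h·f(s_n, p_n).
s=0.000000, p=-0.370000: f=-0.036600 → p ← -0.370000 + 0.45·(-0.036600) = -0.386470
s=0.450000, p=-0.386470: f=0.609965 → p ← -0.386470 + 0.45·0.609965 = -0.111986
p(0.9) ≈ -0.1120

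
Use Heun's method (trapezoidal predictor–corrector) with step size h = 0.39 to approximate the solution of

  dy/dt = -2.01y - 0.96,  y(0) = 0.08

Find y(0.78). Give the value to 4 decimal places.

Heun: k1 = f(t_n, y_n); k2 = f(t_n + h, y_n + h·k1); y_{n+1} = y_n + (h/2)·(k1 + k2).
t=0.000000, y=0.080000:
  k1 = f(0.000000, 0.080000) = -1.120800
  k2 = f(0.390000, -0.357112) = -0.242205
  y ← 0.080000 + (0.39/2)·(-1.120800 + (-0.242205)) = -0.185786
t=0.390000, y=-0.185786:
  k1 = f(0.390000, -0.185786) = -0.586570
  k2 = f(0.780000, -0.414548) = -0.126758
  y ← -0.185786 + (0.39/2)·(-0.586570 + (-0.126758)) = -0.324885
y(0.78) ≈ -0.3249

-0.3249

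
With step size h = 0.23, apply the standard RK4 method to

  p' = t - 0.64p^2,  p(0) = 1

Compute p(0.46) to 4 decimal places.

RK4: k1 = f(t_n, p_n); k2 = f(t_n + h/2, p_n + (h/2)·k1); k3 = f(t_n + h/2, p_n + (h/2)·k2); k4 = f(t_n + h, p_n + h·k3); p_{n+1} = p_n + (h/6)·(k1 + 2k2 + 2k3 + k4).
t=0.000000, p=1.000000:
  k1 = f(0.000000, 1.000000) = -0.640000
  k2 = f(0.115000, 0.926400) = -0.434259
  k3 = f(0.115000, 0.950060) = -0.462673
  k4 = f(0.230000, 0.893585) = -0.281036
  p ← 1.000000 + (0.23/6)·(k1 + 2k2 + 2k3 + k4) = 0.895929
t=0.230000, p=0.895929:
  k1 = f(0.230000, 0.895929) = -0.283721
  k2 = f(0.345000, 0.863301) = -0.131985
  k3 = f(0.345000, 0.880751) = -0.151462
  k4 = f(0.460000, 0.861093) = -0.014547
  p ← 0.895929 + (0.23/6)·(k1 + 2k2 + 2k3 + k4) = 0.862764
p(0.46) ≈ 0.8628

0.8628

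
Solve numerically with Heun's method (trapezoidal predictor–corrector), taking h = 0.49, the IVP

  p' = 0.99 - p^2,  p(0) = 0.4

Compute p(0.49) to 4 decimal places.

Heun: k1 = f(t_n, p_n); k2 = f(t_n + h, p_n + h·k1); p_{n+1} = p_n + (h/2)·(k1 + k2).
t=0.000000, p=0.400000:
  k1 = f(0.000000, 0.400000) = 0.830000
  k2 = f(0.490000, 0.806700) = 0.339235
  p ← 0.400000 + (0.49/2)·(0.830000 + 0.339235) = 0.686463
p(0.49) ≈ 0.6865

0.6865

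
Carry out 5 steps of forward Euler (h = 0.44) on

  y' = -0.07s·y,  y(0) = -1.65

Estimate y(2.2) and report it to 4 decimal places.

-1.4368

Euler: y_{n+1} = y_n + h·f(s_n, y_n).
s=0.000000, y=-1.650000: f=0.000000 → y ← -1.650000 + 0.44·0.000000 = -1.650000
s=0.440000, y=-1.650000: f=0.050820 → y ← -1.650000 + 0.44·0.050820 = -1.627639
s=0.880000, y=-1.627639: f=0.100263 → y ← -1.627639 + 0.44·0.100263 = -1.583524
s=1.320000, y=-1.583524: f=0.146318 → y ← -1.583524 + 0.44·0.146318 = -1.519144
s=1.760000, y=-1.519144: f=0.187159 → y ← -1.519144 + 0.44·0.187159 = -1.436794
y(2.2) ≈ -1.4368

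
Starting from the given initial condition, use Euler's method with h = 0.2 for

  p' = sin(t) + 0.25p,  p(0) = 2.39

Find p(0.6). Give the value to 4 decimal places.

2.8863

Euler: p_{n+1} = p_n + h·f(t_n, p_n).
t=0.000000, p=2.390000: f=0.597500 → p ← 2.390000 + 0.2·0.597500 = 2.509500
t=0.200000, p=2.509500: f=0.826044 → p ← 2.509500 + 0.2·0.826044 = 2.674709
t=0.400000, p=2.674709: f=1.058096 → p ← 2.674709 + 0.2·1.058096 = 2.886328
p(0.6) ≈ 2.8863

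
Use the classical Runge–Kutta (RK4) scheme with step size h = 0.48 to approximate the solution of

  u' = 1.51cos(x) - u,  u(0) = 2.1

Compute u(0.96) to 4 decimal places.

RK4: k1 = f(x_n, u_n); k2 = f(x_n + h/2, u_n + (h/2)·k1); k3 = f(x_n + h/2, u_n + (h/2)·k2); k4 = f(x_n + h, u_n + h·k3); u_{n+1} = u_n + (h/6)·(k1 + 2k2 + 2k3 + k4).
x=0.000000, u=2.100000:
  k1 = f(0.000000, 2.100000) = -0.590000
  k2 = f(0.240000, 1.958400) = -0.491680
  k3 = f(0.240000, 1.981997) = -0.515277
  k4 = f(0.480000, 1.852667) = -0.513305
  u ← 2.100000 + (0.48/6)·(k1 + 2k2 + 2k3 + k4) = 1.850623
x=0.480000, u=1.850623:
  k1 = f(0.480000, 1.850623) = -0.511260
  k2 = f(0.720000, 1.727920) = -0.592693
  k3 = f(0.720000, 1.708376) = -0.573150
  k4 = f(0.960000, 1.575511) = -0.709496
  u ← 1.850623 + (0.48/6)·(k1 + 2k2 + 2k3 + k4) = 1.566427
u(0.96) ≈ 1.5664

1.5664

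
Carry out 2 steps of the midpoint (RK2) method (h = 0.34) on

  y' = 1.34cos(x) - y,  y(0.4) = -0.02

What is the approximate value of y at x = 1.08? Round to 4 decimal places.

0.4362

Midpoint: k1 = f(x_n, y_n); k2 = f(x_n + h/2, y_n + (h/2)·k1); y_{n+1} = y_n + h·k2.
x=0.400000, y=-0.020000:
  k1 = f(0.400000, -0.020000) = 1.254222
  k2 = f(0.570000, 0.193218) = 0.934930
  y ← -0.020000 + 0.34·0.934930 = 0.297876
x=0.740000, y=0.297876:
  k1 = f(0.740000, 0.297876) = 0.691672
  k2 = f(0.910000, 0.415460) = 0.406959
  y ← 0.297876 + 0.34·0.406959 = 0.436242
y(1.08) ≈ 0.4362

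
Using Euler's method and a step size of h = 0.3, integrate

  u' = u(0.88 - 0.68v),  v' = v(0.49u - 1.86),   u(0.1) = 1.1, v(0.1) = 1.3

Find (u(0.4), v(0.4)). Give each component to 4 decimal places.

Euler on (u,v): u_{n+1} = u_n + h·u', v_{n+1} = v_n + h·v'.
0.100000: (1.100000, 1.300000); f=(-0.004400, -1.717300) → (1.098680, 0.784810)
(u(0.4), v(0.4)) ≈ (1.0987, 0.7848)

1.0987, 0.7848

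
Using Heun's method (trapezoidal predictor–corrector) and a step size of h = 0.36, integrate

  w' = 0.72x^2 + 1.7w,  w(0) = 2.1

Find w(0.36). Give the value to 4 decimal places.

Heun: k1 = f(x_n, w_n); k2 = f(x_n + h, w_n + h·k1); w_{n+1} = w_n + (h/2)·(k1 + k2).
x=0.000000, w=2.100000:
  k1 = f(0.000000, 2.100000) = 3.570000
  k2 = f(0.360000, 3.385200) = 5.848152
  w ← 2.100000 + (0.36/2)·(3.570000 + 5.848152) = 3.795267
w(0.36) ≈ 3.7953

3.7953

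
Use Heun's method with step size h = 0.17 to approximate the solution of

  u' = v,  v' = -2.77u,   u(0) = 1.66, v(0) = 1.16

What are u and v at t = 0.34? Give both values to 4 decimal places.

Heun on (u,v): k1 = f(t_n, state_n); k2 = f(t_n + h, state_n + h·k1); state_{n+1} = state_n + (h/2)·(k1 + k2).
0.000000: (1.660000, 1.160000)
  k1 = (1.160000, -4.598200)
  predictor → (1.857200, 0.378306)
  k2 = (0.378306, -5.144444)
  → (1.790756, 0.331875)
0.170000: (1.790756, 0.331875)
  k1 = (0.331875, -4.960394)
  predictor → (1.847175, -0.511392)
  k2 = (-0.511392, -5.116674)
  → (1.775497, -0.524676)
(u(0.34), v(0.34)) ≈ (1.7755, -0.5247)

1.7755, -0.5247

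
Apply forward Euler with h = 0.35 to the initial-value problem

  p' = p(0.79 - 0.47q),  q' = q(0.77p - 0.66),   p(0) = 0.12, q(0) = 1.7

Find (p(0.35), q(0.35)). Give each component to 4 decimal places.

Euler on (p,q): p_{n+1} = p_n + h·p', q_{n+1} = q_n + h·q'.
0.000000: (0.120000, 1.700000); f=(-0.001080, -0.964920) → (0.119622, 1.362278)
(p(0.35), q(0.35)) ≈ (0.1196, 1.3623)

0.1196, 1.3623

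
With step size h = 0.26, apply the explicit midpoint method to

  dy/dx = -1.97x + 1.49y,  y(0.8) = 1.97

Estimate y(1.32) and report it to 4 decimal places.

Midpoint: k1 = f(x_n, y_n); k2 = f(x_n + h/2, y_n + (h/2)·k1); y_{n+1} = y_n + h·k2.
x=0.800000, y=1.970000:
  k1 = f(0.800000, 1.970000) = 1.359300
  k2 = f(0.930000, 2.146709) = 1.366496
  y ← 1.970000 + 0.26·1.366496 = 2.325289
x=1.060000, y=2.325289:
  k1 = f(1.060000, 2.325289) = 1.376481
  k2 = f(1.190000, 2.504232) = 1.387005
  y ← 2.325289 + 0.26·1.387005 = 2.685910
y(1.32) ≈ 2.6859

2.6859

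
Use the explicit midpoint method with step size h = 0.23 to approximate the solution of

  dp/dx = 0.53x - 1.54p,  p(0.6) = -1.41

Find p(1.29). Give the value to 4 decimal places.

Midpoint: k1 = f(x_n, p_n); k2 = f(x_n + h/2, p_n + (h/2)·k1); p_{n+1} = p_n + h·k2.
x=0.600000, p=-1.410000:
  k1 = f(0.600000, -1.410000) = 2.489400
  k2 = f(0.715000, -1.123719) = 2.109477
  p ← -1.410000 + 0.23·2.109477 = -0.924820
x=0.830000, p=-0.924820:
  k1 = f(0.830000, -0.924820) = 1.864123
  k2 = f(0.945000, -0.710446) = 1.594937
  p ← -0.924820 + 0.23·1.594937 = -0.557985
x=1.060000, p=-0.557985:
  k1 = f(1.060000, -0.557985) = 1.421096
  k2 = f(1.175000, -0.394559) = 1.230370
  p ← -0.557985 + 0.23·1.230370 = -0.275000
p(1.29) ≈ -0.2750

-0.2750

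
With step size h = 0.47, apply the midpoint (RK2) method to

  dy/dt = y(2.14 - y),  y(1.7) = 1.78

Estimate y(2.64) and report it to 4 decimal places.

2.0579

Midpoint: k1 = f(t_n, y_n); k2 = f(t_n + h/2, y_n + (h/2)·k1); y_{n+1} = y_n + h·k2.
t=1.700000, y=1.780000:
  k1 = f(1.700000, 1.780000) = 0.640800
  k2 = f(1.935000, 1.930588) = 0.404288
  y ← 1.780000 + 0.47·0.404288 = 1.970015
t=2.170000, y=1.970015:
  k1 = f(2.170000, 1.970015) = 0.334872
  k2 = f(2.405000, 2.048710) = 0.187026
  y ← 1.970015 + 0.47·0.187026 = 2.057918
y(2.64) ≈ 2.0579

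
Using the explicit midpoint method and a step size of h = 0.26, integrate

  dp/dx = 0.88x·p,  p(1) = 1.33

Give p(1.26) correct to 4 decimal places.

Midpoint: k1 = f(x_n, p_n); k2 = f(x_n + h/2, p_n + (h/2)·k1); p_{n+1} = p_n + h·k2.
x=1.000000, p=1.330000:
  k1 = f(1.000000, 1.330000) = 1.170400
  k2 = f(1.130000, 1.482152) = 1.473852
  p ← 1.330000 + 0.26·1.473852 = 1.713202
p(1.26) ≈ 1.7132

1.7132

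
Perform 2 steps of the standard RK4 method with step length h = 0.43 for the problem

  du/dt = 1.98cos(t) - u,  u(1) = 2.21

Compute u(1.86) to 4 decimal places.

1.0228

RK4: k1 = f(t_n, u_n); k2 = f(t_n + h/2, u_n + (h/2)·k1); k3 = f(t_n + h/2, u_n + (h/2)·k2); k4 = f(t_n + h, u_n + h·k3); u_{n+1} = u_n + (h/6)·(k1 + 2k2 + 2k3 + k4).
t=1.000000, u=2.210000:
  k1 = f(1.000000, 2.210000) = -1.140201
  k2 = f(1.215000, 1.964857) = -1.275150
  k3 = f(1.215000, 1.935843) = -1.246136
  k4 = f(1.430000, 1.674162) = -1.396305
  u ← 2.210000 + (0.43/6)·(k1 + 2k2 + 2k3 + k4) = 1.666833
t=1.430000, u=1.666833:
  k1 = f(1.430000, 1.666833) = -1.388976
  k2 = f(1.645000, 1.368203) = -1.514991
  k3 = f(1.645000, 1.341110) = -1.487898
  k4 = f(1.860000, 1.027037) = -1.591711
  u ← 1.666833 + (0.43/6)·(k1 + 2k2 + 2k3 + k4) = 1.022803
u(1.86) ≈ 1.0228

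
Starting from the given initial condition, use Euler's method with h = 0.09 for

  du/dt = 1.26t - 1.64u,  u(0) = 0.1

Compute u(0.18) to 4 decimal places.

0.0829

Euler: u_{n+1} = u_n + h·f(t_n, u_n).
t=0.000000, u=0.100000: f=-0.164000 → u ← 0.100000 + 0.09·(-0.164000) = 0.085240
t=0.090000, u=0.085240: f=-0.026394 → u ← 0.085240 + 0.09·(-0.026394) = 0.082865
u(0.18) ≈ 0.0829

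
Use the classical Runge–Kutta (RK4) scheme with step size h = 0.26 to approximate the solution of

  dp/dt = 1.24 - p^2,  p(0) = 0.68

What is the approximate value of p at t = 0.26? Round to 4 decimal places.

RK4: k1 = f(t_n, p_n); k2 = f(t_n + h/2, p_n + (h/2)·k1); k3 = f(t_n + h/2, p_n + (h/2)·k2); k4 = f(t_n + h, p_n + h·k3); p_{n+1} = p_n + (h/6)·(k1 + 2k2 + 2k3 + k4).
t=0.000000, p=0.680000:
  k1 = f(0.000000, 0.680000) = 0.777600
  k2 = f(0.130000, 0.781088) = 0.629902
  k3 = f(0.130000, 0.761887) = 0.659528
  k4 = f(0.260000, 0.851477) = 0.514986
  p ← 0.680000 + (0.26/6)·(k1 + 2k2 + 2k3 + k4) = 0.847763
p(0.26) ≈ 0.8478

0.8478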